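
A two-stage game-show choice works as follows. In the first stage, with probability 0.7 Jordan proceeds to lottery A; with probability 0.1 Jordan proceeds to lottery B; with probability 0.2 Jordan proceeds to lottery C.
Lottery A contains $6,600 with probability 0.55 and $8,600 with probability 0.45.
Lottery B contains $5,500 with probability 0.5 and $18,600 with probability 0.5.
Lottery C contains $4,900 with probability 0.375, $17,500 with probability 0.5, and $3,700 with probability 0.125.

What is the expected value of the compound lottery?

EV(A) = 0.55 × 6600 + 0.45 × 8600 = 3630 + 3870 = 7500
EV(B) = 0.5 × 5500 + 0.5 × 18600 = 2750 + 9300 = 12050
EV(C) = 0.375 × 4900 + 0.5 × 17500 + 0.125 × 3700 = 1837.5 + 8750 + 462.5 = 11050
Overall = 0.7 × 7500 + 0.1 × 12050 + 0.2 × 11050 = 5250 + 1205 + 2210 = 8665

$8,665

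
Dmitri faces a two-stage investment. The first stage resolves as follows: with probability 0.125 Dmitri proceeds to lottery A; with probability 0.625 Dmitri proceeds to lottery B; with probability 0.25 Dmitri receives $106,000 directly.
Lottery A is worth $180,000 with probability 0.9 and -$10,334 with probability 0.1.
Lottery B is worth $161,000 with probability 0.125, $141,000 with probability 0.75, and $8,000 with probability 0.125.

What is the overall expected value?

EV(A) = 0.9 × 180000 + 0.1 × (-10334) = 162000 − 1033.4 = 160966.6
EV(B) = 0.125 × 161000 + 0.75 × 141000 + 0.125 × 8000 = 20125 + 105750 + 1000 = 126875
Branch C: 106000 (certain)
Overall = 0.125 × 160966.6 + 0.625 × 126875 + 0.25 × 106000 = 20120.825 + 79296.875 + 26500 = 125917.7

$125,917.70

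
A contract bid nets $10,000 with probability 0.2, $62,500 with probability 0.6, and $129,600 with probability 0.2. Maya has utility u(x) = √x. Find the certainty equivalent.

$58,564

E[u] = 0.2·√10000 + 0.6·√62500 + 0.2·√129600 = 0.2·100 + 0.6·250 + 0.2·360 = 242
CE = (242)² = 58564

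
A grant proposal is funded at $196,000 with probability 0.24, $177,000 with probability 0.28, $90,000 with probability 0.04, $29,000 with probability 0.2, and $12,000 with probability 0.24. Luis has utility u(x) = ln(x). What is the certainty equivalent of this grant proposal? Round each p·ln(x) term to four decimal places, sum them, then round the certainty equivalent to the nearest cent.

E[u] = 0.24·ln(196000) + 0.28·ln(177000) + 0.04·ln(90000) + 0.2·ln(29000) + 0.24·ln(12000) = 2.9246 + 3.3835 + 0.4563 + 2.0550 + 2.2542 = 11.0736
CE = e^11.0736 ≈ 64447.10

$64,447.10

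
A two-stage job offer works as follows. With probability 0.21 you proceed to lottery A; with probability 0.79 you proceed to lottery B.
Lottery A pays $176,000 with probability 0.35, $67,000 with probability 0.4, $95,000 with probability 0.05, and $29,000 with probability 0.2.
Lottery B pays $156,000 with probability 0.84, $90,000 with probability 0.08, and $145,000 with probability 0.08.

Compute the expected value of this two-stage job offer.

EV(A) = 0.35 × 176000 + 0.4 × 67000 + 0.05 × 95000 + 0.2 × 29000 = 61600 + 26800 + 4750 + 5800 = 98950
EV(B) = 0.84 × 156000 + 0.08 × 90000 + 0.08 × 145000 = 131040 + 7200 + 11600 = 149840
Overall = 0.21 × 98950 + 0.79 × 149840 = 20779.5 + 118373.6 = 139153.1

$139,153.10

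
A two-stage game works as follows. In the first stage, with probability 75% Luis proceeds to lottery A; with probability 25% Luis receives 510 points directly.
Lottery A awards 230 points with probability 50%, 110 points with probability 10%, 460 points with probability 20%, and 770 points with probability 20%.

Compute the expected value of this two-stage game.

406.5 points

EV(A) = 0.5 × 230 + 0.1 × 110 + 0.2 × 460 + 0.2 × 770 = 115 + 11 + 92 + 154 = 372
Branch B: 510 (certain)
Overall = 0.75 × 372 + 0.25 × 510 = 279 + 127.5 = 406.5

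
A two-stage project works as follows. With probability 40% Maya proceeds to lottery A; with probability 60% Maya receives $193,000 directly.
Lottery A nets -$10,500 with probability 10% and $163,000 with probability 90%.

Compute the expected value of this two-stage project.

EV(A) = 0.1 × (-10500) + 0.9 × 163000 = -1050 + 146700 = 145650
Branch B: 193000 (certain)
Overall = 0.4 × 145650 + 0.6 × 193000 = 58260 + 115800 = 174060

$174,060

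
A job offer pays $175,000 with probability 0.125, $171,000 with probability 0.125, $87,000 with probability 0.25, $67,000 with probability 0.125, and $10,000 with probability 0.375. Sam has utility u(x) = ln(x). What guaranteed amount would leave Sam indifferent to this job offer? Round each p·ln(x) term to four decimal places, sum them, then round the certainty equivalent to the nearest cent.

E[u] = 0.125·ln(175000) + 0.125·ln(171000) + 0.25·ln(87000) + 0.125·ln(67000) + 0.375·ln(10000) = 1.5091 + 1.5062 + 2.8434 + 1.3891 + 3.4539 = 10.7017
CE = e^10.7017 ≈ 44431.32

$44,431.32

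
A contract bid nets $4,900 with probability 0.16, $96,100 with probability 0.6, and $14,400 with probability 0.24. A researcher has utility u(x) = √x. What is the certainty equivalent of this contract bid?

E[u] = 0.16·√4900 + 0.6·√96100 + 0.24·√14400 = 0.16·70 + 0.6·310 + 0.24·120 = 226
CE = (226)² = 51076

$51,076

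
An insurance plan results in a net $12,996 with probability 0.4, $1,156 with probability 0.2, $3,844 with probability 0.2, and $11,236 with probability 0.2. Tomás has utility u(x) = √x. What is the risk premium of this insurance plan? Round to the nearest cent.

$1,049.60

E[u] = 0.4·√12996 + 0.2·√1156 + 0.2·√3844 + 0.2·√11236 = 0.4·114 + 0.2·34 + 0.2·62 + 0.2·106 = 86
CE = (86)² = 7396
Risk premium = EV − CE = 8445.6 − 7396 = 1049.6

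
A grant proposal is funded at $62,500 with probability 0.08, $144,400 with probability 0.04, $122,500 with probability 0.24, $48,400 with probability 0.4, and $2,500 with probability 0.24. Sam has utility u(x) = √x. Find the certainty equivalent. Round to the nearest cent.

$48,048.64

E[u] = 0.08·√62500 + 0.04·√144400 + 0.24·√122500 + 0.4·√48400 + 0.24·√2500 = 0.08·250 + 0.04·380 + 0.24·350 + 0.4·220 + 0.24·50 = 219.2
CE = (219.2)² = 48048.64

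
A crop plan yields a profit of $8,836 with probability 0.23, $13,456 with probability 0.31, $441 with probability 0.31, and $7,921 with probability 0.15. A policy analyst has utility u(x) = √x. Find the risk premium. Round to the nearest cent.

$1,531.55

E[u] = 0.23·√8836 + 0.31·√13456 + 0.31·√441 + 0.15·√7921 = 0.23·94 + 0.31·116 + 0.31·21 + 0.15·89 = 77.44
CE = (77.44)² = 5996.9536
Risk premium = EV − CE = 7528.5 − 5996.9536 = 1531.5464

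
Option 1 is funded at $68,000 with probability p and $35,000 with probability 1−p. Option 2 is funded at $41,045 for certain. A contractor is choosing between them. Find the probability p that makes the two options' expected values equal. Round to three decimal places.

p = 0.183

p·68000 + (1−p)·35000 = 41045
33000p + 35000 = 41045
p = (41045 − 35000) / 33000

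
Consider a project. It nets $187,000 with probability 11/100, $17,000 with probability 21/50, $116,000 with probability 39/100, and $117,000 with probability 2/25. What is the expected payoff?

EV = 11/100 × 187000 + 21/50 × 17000 + 39/100 × 116000 + 2/25 × 117000 = 20570 + 7140 + 45240 + 9360 = 82310

$82,310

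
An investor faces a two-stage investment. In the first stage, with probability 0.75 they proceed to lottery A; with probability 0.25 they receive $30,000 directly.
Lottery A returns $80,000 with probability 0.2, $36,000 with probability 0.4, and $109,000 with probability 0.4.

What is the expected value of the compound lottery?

$63,000

EV(A) = 0.2 × 80000 + 0.4 × 36000 + 0.4 × 109000 = 16000 + 14400 + 43600 = 74000
Branch B: 30000 (certain)
Overall = 0.75 × 74000 + 0.25 × 30000 = 55500 + 7500 = 63000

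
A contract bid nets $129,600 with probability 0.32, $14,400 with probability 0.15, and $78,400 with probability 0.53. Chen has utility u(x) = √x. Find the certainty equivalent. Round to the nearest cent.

$79,298.56

E[u] = 0.32·√129600 + 0.15·√14400 + 0.53·√78400 = 0.32·360 + 0.15·120 + 0.53·280 = 281.6
CE = (281.6)² = 79298.56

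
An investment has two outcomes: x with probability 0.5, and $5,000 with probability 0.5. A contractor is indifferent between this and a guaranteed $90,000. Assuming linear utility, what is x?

0.5·x + 0.5·5000 = 90000
0.5·x = 90000 − 2500 = 87500
x = 87500 / 0.5 = 175000

x = $175,000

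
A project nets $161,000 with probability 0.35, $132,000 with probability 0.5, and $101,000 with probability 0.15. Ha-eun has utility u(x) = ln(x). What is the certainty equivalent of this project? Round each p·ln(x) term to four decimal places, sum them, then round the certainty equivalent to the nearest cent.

$135,930.64

E[u] = 0.35·ln(161000) + 0.5·ln(132000) + 0.15·ln(101000) = 4.1962 + 5.8953 + 1.7284 = 11.8199
CE = e^11.8199 ≈ 135930.64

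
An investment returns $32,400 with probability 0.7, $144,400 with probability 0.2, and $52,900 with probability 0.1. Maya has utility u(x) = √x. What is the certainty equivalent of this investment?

$50,625

E[u] = 0.7·√32400 + 0.2·√144400 + 0.1·√52900 = 0.7·180 + 0.2·380 + 0.1·230 = 225
CE = (225)² = 50625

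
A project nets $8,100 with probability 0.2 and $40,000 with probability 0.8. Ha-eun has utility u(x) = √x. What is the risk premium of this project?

$1,936

E[u] = 0.2·√8100 + 0.8·√40000 = 0.2·90 + 0.8·200 = 178
CE = (178)² = 31684
Risk premium = EV − CE = 33620 − 31684 = 1936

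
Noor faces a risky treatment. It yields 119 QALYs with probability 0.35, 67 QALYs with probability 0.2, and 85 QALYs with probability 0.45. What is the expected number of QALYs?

93.3 QALYs

EV = 0.35 × 119 + 0.2 × 67 + 0.45 × 85 = 41.65 + 13.4 + 38.25 = 93.3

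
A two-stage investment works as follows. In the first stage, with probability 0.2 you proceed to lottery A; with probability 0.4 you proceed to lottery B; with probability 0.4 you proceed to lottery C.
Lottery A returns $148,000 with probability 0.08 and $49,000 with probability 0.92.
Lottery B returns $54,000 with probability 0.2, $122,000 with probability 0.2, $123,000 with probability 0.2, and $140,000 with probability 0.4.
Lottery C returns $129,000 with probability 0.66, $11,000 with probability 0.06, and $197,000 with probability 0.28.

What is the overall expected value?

EV(A) = 0.08 × 148000 + 0.92 × 49000 = 11840 + 45080 = 56920
EV(B) = 0.2 × 54000 + 0.2 × 122000 + 0.2 × 123000 + 0.4 × 140000 = 10800 + 24400 + 24600 + 56000 = 115800
EV(C) = 0.66 × 129000 + 0.06 × 11000 + 0.28 × 197000 = 85140 + 660 + 55160 = 140960
Overall = 0.2 × 56920 + 0.4 × 115800 + 0.4 × 140960 = 11384 + 46320 + 56384 = 114088

$114,088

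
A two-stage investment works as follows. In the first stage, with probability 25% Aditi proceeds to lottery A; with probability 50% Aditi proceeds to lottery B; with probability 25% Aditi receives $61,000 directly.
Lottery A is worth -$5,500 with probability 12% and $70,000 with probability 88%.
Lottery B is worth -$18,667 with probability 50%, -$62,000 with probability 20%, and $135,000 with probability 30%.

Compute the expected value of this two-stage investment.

$39,868.25

EV(A) = 0.12 × (-5500) + 0.88 × 70000 = -660 + 61600 = 60940
EV(B) = 0.5 × (-18667) + 0.2 × (-62000) + 0.3 × 135000 = -9333.5 − 12400 + 40500 = 18766.5
Branch C: 61000 (certain)
Overall = 0.25 × 60940 + 0.5 × 18766.5 + 0.25 × 61000 = 15235 + 9383.25 + 15250 = 39868.25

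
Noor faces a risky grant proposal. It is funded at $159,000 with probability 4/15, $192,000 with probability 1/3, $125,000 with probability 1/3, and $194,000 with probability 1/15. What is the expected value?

EV = 4/15 × 159000 + 1/3 × 192000 + 1/3 × 125000 + 1/15 × 194000 = 42400 + 64000 + 41666.6667 + 12933.3333 = 161000

$161,000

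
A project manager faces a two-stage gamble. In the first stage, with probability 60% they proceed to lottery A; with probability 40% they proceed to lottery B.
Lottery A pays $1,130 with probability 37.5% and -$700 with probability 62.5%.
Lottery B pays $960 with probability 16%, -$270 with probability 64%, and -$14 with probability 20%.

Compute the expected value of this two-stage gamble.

-$17.05

EV(A) = 0.375 × 1130 + 0.625 × (-700) = 423.75 − 437.5 = -13.75
EV(B) = 0.16 × 960 + 0.64 × (-270) + 0.2 × (-14) = 153.6 − 172.8 − 2.8 = -22
Overall = 0.6 × (-13.75) + 0.4 × (-22) = -8.25 − 8.8 = -17.05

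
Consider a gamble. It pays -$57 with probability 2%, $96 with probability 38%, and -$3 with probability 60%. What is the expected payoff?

EV = 0.02 × (-57) + 0.38 × 96 + 0.6 × (-3) = -1.14 + 36.48 − 1.8 = 33.54

$33.54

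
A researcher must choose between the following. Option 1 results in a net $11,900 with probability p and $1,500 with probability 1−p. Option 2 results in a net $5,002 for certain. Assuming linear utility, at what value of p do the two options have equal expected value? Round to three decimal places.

p = 0.337

p·11900 + (1−p)·1500 = 5002
10400p + 1500 = 5002
p = (5002 − 1500) / 10400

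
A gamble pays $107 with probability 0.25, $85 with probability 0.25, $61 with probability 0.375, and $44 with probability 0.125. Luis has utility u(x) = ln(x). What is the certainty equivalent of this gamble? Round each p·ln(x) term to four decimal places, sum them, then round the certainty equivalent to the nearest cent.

$73.22

E[u] = 0.25·ln(107) + 0.25·ln(85) + 0.375·ln(61) + 0.125·ln(44) = 1.1682 + 1.1107 + 1.5416 + 0.4730 = 4.2935
CE = e^4.2935 ≈ 73.22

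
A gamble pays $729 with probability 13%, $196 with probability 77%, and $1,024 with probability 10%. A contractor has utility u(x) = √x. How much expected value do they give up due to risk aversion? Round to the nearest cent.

E[u] = 0.13·√729 + 0.77·√196 + 0.1·√1024 = 0.13·27 + 0.77·14 + 0.1·32 = 17.49
CE = (17.49)² = 305.9001
Risk premium = EV − CE = 348.09 − 305.9001 = 42.1899

$42.19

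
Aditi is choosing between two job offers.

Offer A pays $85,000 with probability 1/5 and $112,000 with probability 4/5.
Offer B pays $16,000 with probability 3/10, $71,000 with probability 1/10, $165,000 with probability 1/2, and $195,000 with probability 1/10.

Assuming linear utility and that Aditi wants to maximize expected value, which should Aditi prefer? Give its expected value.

Offer B ($113,900)

Offer A = 1/5 × 85000 + 4/5 × 112000 = 17000 + 89600 = 106600
Offer B = 3/10 × 16000 + 1/10 × 71000 + 1/2 × 165000 + 1/10 × 195000 = 4800 + 7100 + 82500 + 19500 = 113900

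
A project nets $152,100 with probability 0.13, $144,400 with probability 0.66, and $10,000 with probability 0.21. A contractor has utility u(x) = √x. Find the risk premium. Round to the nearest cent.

$13,170.75

E[u] = 0.13·√152100 + 0.66·√144400 + 0.21·√10000 = 0.13·390 + 0.66·380 + 0.21·100 = 322.5
CE = (322.5)² = 104006.25
Risk premium = EV − CE = 117177 − 104006.25 = 13170.75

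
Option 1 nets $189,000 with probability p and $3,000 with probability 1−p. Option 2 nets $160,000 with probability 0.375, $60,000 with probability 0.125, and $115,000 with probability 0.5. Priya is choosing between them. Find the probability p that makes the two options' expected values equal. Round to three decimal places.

EV(Option 2) = 0.375 × 160000 + 0.125 × 60000 + 0.5 × 115000 = 60000 + 7500 + 57500 = 125000
p·189000 + (1−p)·3000 = 125000
186000p + 3000 = 125000
p = (125000 − 3000) / 186000

p = 0.656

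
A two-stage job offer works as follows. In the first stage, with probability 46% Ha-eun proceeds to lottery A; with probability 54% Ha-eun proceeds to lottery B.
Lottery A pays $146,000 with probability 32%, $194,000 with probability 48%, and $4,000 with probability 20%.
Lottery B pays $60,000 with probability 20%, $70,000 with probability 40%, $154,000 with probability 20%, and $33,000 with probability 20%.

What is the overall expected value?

$106,490.40

EV(A) = 0.32 × 146000 + 0.48 × 194000 + 0.2 × 4000 = 46720 + 93120 + 800 = 140640
EV(B) = 0.2 × 60000 + 0.4 × 70000 + 0.2 × 154000 + 0.2 × 33000 = 12000 + 28000 + 30800 + 6600 = 77400
Overall = 0.46 × 140640 + 0.54 × 77400 = 64694.4 + 41796 = 106490.4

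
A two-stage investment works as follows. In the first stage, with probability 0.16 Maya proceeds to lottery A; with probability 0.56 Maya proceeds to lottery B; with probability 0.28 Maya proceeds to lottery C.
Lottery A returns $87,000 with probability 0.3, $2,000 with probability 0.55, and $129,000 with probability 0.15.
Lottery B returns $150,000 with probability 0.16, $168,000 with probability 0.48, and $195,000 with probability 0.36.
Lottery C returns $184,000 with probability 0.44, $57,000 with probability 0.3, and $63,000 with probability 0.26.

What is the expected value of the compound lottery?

$137,401.60

EV(A) = 0.3 × 87000 + 0.55 × 2000 + 0.15 × 129000 = 26100 + 1100 + 19350 = 46550
EV(B) = 0.16 × 150000 + 0.48 × 168000 + 0.36 × 195000 = 24000 + 80640 + 70200 = 174840
EV(C) = 0.44 × 184000 + 0.3 × 57000 + 0.26 × 63000 = 80960 + 17100 + 16380 = 114440
Overall = 0.16 × 46550 + 0.56 × 174840 + 0.28 × 114440 = 7448 + 97910.4 + 32043.2 = 137401.6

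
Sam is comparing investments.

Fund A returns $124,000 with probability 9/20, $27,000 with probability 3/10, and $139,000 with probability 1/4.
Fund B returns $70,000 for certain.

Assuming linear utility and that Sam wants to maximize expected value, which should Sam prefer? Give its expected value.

Fund A ($98,650)

Fund A = 9/20 × 124000 + 3/10 × 27000 + 1/4 × 139000 = 55800 + 8100 + 34750 = 98650
Fund B: 70000 (certain)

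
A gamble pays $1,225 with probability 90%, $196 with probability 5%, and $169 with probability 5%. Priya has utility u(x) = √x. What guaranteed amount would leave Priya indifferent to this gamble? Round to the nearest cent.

$1,079.12

E[u] = 0.9·√1225 + 0.05·√196 + 0.05·√169 = 0.9·35 + 0.05·14 + 0.05·13 = 32.85
CE = (32.85)² = 1079.1225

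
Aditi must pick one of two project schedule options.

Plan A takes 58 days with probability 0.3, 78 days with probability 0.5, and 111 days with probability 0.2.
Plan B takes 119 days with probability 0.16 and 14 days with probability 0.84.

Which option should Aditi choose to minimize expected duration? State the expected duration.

Plan B (30.8 days)

Plan A = 0.3 × 58 + 0.5 × 78 + 0.2 × 111 = 17.4 + 39 + 22.2 = 78.6
Plan B = 0.16 × 119 + 0.84 × 14 = 19.04 + 11.76 = 30.8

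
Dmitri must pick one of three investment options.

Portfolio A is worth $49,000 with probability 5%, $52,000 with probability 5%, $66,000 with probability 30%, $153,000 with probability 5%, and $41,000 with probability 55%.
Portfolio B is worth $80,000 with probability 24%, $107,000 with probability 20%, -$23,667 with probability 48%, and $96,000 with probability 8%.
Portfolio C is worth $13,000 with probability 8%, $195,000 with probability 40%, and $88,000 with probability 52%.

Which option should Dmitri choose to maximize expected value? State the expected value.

Portfolio C ($124,800)

Portfolio A = 0.05 × 49000 + 0.05 × 52000 + 0.3 × 66000 + 0.05 × 153000 + 0.55 × 41000 = 2450 + 2600 + 19800 + 7650 + 22550 = 55050
Portfolio B = 0.24 × 80000 + 0.2 × 107000 + 0.48 × (-23667) + 0.08 × 96000 = 19200 + 21400 − 11360.16 + 7680 = 36919.84
Portfolio C = 0.08 × 13000 + 0.4 × 195000 + 0.52 × 88000 = 1040 + 78000 + 45760 = 124800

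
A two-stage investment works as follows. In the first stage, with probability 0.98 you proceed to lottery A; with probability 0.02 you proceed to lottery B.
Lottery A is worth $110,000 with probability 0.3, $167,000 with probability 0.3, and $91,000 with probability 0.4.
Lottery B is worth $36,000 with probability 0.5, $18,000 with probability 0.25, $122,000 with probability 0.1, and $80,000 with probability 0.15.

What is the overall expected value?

EV(A) = 0.3 × 110000 + 0.3 × 167000 + 0.4 × 91000 = 33000 + 50100 + 36400 = 119500
EV(B) = 0.5 × 36000 + 0.25 × 18000 + 0.1 × 122000 + 0.15 × 80000 = 18000 + 4500 + 12200 + 12000 = 46700
Overall = 0.98 × 119500 + 0.02 × 46700 = 117110 + 934 = 118044

$118,044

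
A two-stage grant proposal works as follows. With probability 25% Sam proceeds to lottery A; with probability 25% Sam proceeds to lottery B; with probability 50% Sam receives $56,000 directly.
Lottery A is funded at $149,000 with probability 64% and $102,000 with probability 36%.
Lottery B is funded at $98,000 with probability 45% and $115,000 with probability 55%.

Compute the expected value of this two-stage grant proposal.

$87,857.50

EV(A) = 0.64 × 149000 + 0.36 × 102000 = 95360 + 36720 = 132080
EV(B) = 0.45 × 98000 + 0.55 × 115000 = 44100 + 63250 = 107350
Branch C: 56000 (certain)
Overall = 0.25 × 132080 + 0.25 × 107350 + 0.5 × 56000 = 33020 + 26837.5 + 28000 = 87857.5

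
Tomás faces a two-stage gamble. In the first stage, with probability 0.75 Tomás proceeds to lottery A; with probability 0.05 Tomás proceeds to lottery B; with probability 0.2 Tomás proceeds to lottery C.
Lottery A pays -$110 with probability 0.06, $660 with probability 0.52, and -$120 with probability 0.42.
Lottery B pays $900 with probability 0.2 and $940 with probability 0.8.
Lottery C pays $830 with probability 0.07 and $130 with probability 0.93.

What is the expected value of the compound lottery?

$297.05

EV(A) = 0.06 × (-110) + 0.52 × 660 + 0.42 × (-120) = -6.6 + 343.2 − 50.4 = 286.2
EV(B) = 0.2 × 900 + 0.8 × 940 = 180 + 752 = 932
EV(C) = 0.07 × 830 + 0.93 × 130 = 58.1 + 120.9 = 179
Overall = 0.75 × 286.2 + 0.05 × 932 + 0.2 × 179 = 214.65 + 46.6 + 35.8 = 297.05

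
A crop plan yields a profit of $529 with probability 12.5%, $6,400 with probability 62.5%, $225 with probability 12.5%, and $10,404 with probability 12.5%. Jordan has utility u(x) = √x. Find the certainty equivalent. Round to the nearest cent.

$4,556.25

E[u] = 0.125·√529 + 0.625·√6400 + 0.125·√225 + 0.125·√10404 = 0.125·23 + 0.625·80 + 0.125·15 + 0.125·102 = 67.5
CE = (67.5)² = 4556.25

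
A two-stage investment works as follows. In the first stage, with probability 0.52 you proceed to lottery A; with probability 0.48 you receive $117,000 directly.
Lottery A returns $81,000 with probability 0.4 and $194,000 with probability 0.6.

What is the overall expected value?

$133,536

EV(A) = 0.4 × 81000 + 0.6 × 194000 = 32400 + 116400 = 148800
Branch B: 117000 (certain)
Overall = 0.52 × 148800 + 0.48 × 117000 = 77376 + 56160 = 133536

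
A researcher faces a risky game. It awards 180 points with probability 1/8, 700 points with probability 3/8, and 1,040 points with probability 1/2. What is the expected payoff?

805 points

EV = 1/8 × 180 + 3/8 × 700 + 1/2 × 1040 = 22.5 + 262.5 + 520 = 805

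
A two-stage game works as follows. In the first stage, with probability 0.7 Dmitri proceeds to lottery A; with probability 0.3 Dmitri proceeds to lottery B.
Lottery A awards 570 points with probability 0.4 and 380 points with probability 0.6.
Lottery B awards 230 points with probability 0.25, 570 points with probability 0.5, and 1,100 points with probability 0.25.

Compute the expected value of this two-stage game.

504.45 points

EV(A) = 0.4 × 570 + 0.6 × 380 = 228 + 228 = 456
EV(B) = 0.25 × 230 + 0.5 × 570 + 0.25 × 1100 = 57.5 + 285 + 275 = 617.5
Overall = 0.7 × 456 + 0.3 × 617.5 = 319.2 + 185.25 = 504.45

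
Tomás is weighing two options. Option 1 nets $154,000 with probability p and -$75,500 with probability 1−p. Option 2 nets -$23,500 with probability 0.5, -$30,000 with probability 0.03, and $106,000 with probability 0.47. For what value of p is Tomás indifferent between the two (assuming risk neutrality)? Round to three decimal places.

p = 0.491

EV(Option 2) = 0.5 × (-23500) + 0.03 × (-30000) + 0.47 × 106000 = -11750 − 900 + 49820 = 37170
p·154000 + (1−p)·(-75500) = 37170
229500p − 75500 = 37170
p = (37170 + 75500) / 229500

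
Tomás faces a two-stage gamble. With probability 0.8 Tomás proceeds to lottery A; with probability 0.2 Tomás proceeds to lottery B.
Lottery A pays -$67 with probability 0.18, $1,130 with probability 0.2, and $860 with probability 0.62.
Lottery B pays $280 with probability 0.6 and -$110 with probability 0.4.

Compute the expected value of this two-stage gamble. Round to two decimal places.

EV(A) = 0.18 × (-67) + 0.2 × 1130 + 0.62 × 860 = -12.06 + 226 + 533.2 = 747.14
EV(B) = 0.6 × 280 + 0.4 × (-110) = 168 − 44 = 124
Overall = 0.8 × 747.14 + 0.2 × 124 = 597.712 + 24.8 = 622.512

$622.51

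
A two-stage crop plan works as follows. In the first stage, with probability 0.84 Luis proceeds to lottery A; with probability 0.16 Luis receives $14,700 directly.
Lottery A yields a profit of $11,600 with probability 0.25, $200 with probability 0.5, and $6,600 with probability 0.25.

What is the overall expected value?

$6,258

EV(A) = 0.25 × 11600 + 0.5 × 200 + 0.25 × 6600 = 2900 + 100 + 1650 = 4650
Branch B: 14700 (certain)
Overall = 0.84 × 4650 + 0.16 × 14700 = 3906 + 2352 = 6258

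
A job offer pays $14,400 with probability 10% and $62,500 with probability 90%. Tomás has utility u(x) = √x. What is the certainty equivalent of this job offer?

$56,169

E[u] = 0.1·√14400 + 0.9·√62500 = 0.1·120 + 0.9·250 = 237
CE = (237)² = 56169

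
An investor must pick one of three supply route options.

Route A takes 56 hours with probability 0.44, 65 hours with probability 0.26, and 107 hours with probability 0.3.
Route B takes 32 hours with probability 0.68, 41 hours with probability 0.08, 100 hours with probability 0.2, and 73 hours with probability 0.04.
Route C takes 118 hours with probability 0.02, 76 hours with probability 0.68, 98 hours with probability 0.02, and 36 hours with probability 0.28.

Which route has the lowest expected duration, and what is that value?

Route B (47.96 hours)

Route A = 0.44 × 56 + 0.26 × 65 + 0.3 × 107 = 24.64 + 16.9 + 32.1 = 73.64
Route B = 0.68 × 32 + 0.08 × 41 + 0.2 × 100 + 0.04 × 73 = 21.76 + 3.28 + 20 + 2.92 = 47.96
Route C = 0.02 × 118 + 0.68 × 76 + 0.02 × 98 + 0.28 × 36 = 2.36 + 51.68 + 1.96 + 10.08 = 66.08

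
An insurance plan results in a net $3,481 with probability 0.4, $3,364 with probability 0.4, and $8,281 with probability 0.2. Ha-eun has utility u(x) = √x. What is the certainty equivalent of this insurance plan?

$4,225

E[u] = 0.4·√3481 + 0.4·√3364 + 0.2·√8281 = 0.4·59 + 0.4·58 + 0.2·91 = 65
CE = (65)² = 4225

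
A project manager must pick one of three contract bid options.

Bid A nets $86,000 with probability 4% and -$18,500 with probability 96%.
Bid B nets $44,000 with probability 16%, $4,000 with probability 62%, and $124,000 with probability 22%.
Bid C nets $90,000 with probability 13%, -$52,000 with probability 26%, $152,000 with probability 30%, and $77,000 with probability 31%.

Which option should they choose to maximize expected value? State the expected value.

Bid A = 0.04 × 86000 + 0.96 × (-18500) = 3440 − 17760 = -14320
Bid B = 0.16 × 44000 + 0.62 × 4000 + 0.22 × 124000 = 7040 + 2480 + 27280 = 36800
Bid C = 0.13 × 90000 + 0.26 × (-52000) + 0.3 × 152000 + 0.31 × 77000 = 11700 − 13520 + 45600 + 23870 = 67650

Bid C ($67,650)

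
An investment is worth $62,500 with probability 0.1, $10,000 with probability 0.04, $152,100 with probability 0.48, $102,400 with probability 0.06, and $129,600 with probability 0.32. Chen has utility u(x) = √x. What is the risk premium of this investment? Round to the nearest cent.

E[u] = 0.1·√62500 + 0.04·√10000 + 0.48·√152100 + 0.06·√102400 + 0.32·√129600 = 0.1·250 + 0.04·100 + 0.48·390 + 0.06·320 + 0.32·360 = 350.6
CE = (350.6)² = 122920.36
Risk premium = EV − CE = 127274 − 122920.36 = 4353.64

$4,353.64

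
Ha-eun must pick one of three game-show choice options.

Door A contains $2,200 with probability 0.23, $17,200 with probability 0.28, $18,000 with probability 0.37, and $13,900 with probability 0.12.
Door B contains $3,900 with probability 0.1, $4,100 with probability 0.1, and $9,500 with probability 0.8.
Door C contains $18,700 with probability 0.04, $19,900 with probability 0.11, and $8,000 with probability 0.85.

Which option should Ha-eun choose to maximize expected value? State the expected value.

Door A = 0.23 × 2200 + 0.28 × 17200 + 0.37 × 18000 + 0.12 × 13900 = 506 + 4816 + 6660 + 1668 = 13650
Door B = 0.1 × 3900 + 0.1 × 4100 + 0.8 × 9500 = 390 + 410 + 7600 = 8400
Door C = 0.04 × 18700 + 0.11 × 19900 + 0.85 × 8000 = 748 + 2189 + 6800 = 9737

Door A ($13,650)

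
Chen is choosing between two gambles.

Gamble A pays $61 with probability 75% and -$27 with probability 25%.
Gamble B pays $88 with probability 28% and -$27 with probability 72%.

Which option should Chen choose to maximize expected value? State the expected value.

Gamble A ($39)

Gamble A = 0.75 × 61 + 0.25 × (-27) = 45.75 − 6.75 = 39
Gamble B = 0.28 × 88 + 0.72 × (-27) = 24.64 − 19.44 = 5.2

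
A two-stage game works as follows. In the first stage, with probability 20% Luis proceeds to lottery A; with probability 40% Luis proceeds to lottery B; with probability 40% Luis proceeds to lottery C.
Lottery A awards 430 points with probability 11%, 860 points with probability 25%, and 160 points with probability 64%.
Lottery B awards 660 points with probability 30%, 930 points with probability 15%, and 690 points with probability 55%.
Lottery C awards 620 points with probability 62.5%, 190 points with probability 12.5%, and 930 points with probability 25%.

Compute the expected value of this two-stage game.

EV(A) = 0.11 × 430 + 0.25 × 860 + 0.64 × 160 = 47.3 + 215 + 102.4 = 364.7
EV(B) = 0.3 × 660 + 0.15 × 930 + 0.55 × 690 = 198 + 139.5 + 379.5 = 717
EV(C) = 0.625 × 620 + 0.125 × 190 + 0.25 × 930 = 387.5 + 23.75 + 232.5 = 643.75
Overall = 0.2 × 364.7 + 0.4 × 717 + 0.4 × 643.75 = 72.94 + 286.8 + 257.5 = 617.24

617.24 points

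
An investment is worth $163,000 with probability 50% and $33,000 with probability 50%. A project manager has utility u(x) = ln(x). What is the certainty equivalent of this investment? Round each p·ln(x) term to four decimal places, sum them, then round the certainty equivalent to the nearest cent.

E[u] = 0.5·ln(163000) + 0.5·ln(33000) = 6.0008 + 5.2021 = 11.2029
CE = e^11.2029 ≈ 73342.83

$73,342.83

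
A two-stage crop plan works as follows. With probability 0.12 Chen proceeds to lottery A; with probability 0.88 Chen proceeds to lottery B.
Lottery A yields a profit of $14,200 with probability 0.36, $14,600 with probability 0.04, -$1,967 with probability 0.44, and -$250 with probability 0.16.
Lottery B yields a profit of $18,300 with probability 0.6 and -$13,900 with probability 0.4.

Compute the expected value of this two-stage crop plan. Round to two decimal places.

$5,344.46

EV(A) = 0.36 × 14200 + 0.04 × 14600 + 0.44 × (-1967) + 0.16 × (-250) = 5112 + 584 − 865.48 − 40 = 4790.52
EV(B) = 0.6 × 18300 + 0.4 × (-13900) = 10980 − 5560 = 5420
Overall = 0.12 × 4790.52 + 0.88 × 5420 = 574.8624 + 4769.6 = 5344.4624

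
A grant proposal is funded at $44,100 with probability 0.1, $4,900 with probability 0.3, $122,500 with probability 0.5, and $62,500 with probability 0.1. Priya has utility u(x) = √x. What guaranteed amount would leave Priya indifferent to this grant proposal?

E[u] = 0.1·√44100 + 0.3·√4900 + 0.5·√122500 + 0.1·√62500 = 0.1·210 + 0.3·70 + 0.5·350 + 0.1·250 = 242
CE = (242)² = 58564

$58,564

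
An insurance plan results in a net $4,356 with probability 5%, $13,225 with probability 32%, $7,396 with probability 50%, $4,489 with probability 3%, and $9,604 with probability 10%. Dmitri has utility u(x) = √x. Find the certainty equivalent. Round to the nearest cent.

$9,007.91

E[u] = 0.05·√4356 + 0.32·√13225 + 0.5·√7396 + 0.03·√4489 + 0.1·√9604 = 0.05·66 + 0.32·115 + 0.5·86 + 0.03·67 + 0.1·98 = 94.91
CE = (94.91)² = 9007.9081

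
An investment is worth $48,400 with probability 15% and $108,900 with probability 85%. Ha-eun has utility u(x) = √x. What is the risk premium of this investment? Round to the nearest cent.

E[u] = 0.15·√48400 + 0.85·√108900 = 0.15·220 + 0.85·330 = 313.5
CE = (313.5)² = 98282.25
Risk premium = EV − CE = 99825 − 98282.25 = 1542.75

$1,542.75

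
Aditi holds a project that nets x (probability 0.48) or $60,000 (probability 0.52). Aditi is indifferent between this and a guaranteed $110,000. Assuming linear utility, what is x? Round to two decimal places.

x = $164,166.67

0.48·x + 0.52·60000 = 110000
0.48·x = 110000 − 31200 = 78800
x = 78800 / 0.48 = 164166.6667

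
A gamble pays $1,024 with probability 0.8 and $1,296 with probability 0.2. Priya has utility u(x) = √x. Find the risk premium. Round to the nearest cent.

$2.56

E[u] = 0.8·√1024 + 0.2·√1296 = 0.8·32 + 0.2·36 = 32.8
CE = (32.8)² = 1075.84
Risk premium = EV − CE = 1078.4 − 1075.84 = 2.56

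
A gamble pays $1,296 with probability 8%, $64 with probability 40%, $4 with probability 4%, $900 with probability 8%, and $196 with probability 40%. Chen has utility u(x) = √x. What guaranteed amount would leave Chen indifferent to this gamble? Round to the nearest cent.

$200.51

E[u] = 0.08·√1296 + 0.4·√64 + 0.04·√4 + 0.08·√900 + 0.4·√196 = 0.08·36 + 0.4·8 + 0.04·2 + 0.08·30 + 0.4·14 = 14.16
CE = (14.16)² = 200.5056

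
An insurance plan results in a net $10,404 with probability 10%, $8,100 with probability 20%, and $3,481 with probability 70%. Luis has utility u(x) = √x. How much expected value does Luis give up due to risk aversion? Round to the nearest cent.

$266.85

E[u] = 0.1·√10404 + 0.2·√8100 + 0.7·√3481 = 0.1·102 + 0.2·90 + 0.7·59 = 69.5
CE = (69.5)² = 4830.25
Risk premium = EV − CE = 5097.1 − 4830.25 = 266.85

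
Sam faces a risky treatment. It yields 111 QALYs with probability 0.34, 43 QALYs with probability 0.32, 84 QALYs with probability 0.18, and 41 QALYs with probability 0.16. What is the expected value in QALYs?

EV = 0.34 × 111 + 0.32 × 43 + 0.18 × 84 + 0.16 × 41 = 37.74 + 13.76 + 15.12 + 6.56 = 73.18

73.18 QALYs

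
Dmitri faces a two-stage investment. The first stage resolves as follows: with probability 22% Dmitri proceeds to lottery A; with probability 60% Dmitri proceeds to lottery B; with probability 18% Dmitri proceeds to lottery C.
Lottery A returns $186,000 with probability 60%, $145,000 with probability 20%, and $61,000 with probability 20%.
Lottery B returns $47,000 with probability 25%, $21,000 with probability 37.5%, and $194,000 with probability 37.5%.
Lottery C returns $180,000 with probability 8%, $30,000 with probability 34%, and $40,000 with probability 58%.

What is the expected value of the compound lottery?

EV(A) = 0.6 × 186000 + 0.2 × 145000 + 0.2 × 61000 = 111600 + 29000 + 12200 = 152800
EV(B) = 0.25 × 47000 + 0.375 × 21000 + 0.375 × 194000 = 11750 + 7875 + 72750 = 92375
EV(C) = 0.08 × 180000 + 0.34 × 30000 + 0.58 × 40000 = 14400 + 10200 + 23200 = 47800
Overall = 0.22 × 152800 + 0.6 × 92375 + 0.18 × 47800 = 33616 + 55425 + 8604 = 97645

$97,645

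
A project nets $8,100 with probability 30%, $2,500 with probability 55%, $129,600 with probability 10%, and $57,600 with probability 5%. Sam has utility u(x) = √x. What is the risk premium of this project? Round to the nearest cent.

$9,138.75

E[u] = 0.3·√8100 + 0.55·√2500 + 0.1·√129600 + 0.05·√57600 = 0.3·90 + 0.55·50 + 0.1·360 + 0.05·240 = 102.5
CE = (102.5)² = 10506.25
Risk premium = EV − CE = 19645 − 10506.25 = 9138.75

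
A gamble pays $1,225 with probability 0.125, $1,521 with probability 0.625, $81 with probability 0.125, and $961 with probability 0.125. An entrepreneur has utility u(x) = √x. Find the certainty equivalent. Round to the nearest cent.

E[u] = 0.125·√1225 + 0.625·√1521 + 0.125·√81 + 0.125·√961 = 0.125·35 + 0.625·39 + 0.125·9 + 0.125·31 = 33.75
CE = (33.75)² = 1139.0625

$1,139.06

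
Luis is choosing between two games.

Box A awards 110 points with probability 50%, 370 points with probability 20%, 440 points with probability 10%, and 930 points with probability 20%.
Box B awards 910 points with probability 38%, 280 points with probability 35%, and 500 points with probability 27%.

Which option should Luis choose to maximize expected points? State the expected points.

Box A = 0.5 × 110 + 0.2 × 370 + 0.1 × 440 + 0.2 × 930 = 55 + 74 + 44 + 186 = 359
Box B = 0.38 × 910 + 0.35 × 280 + 0.27 × 500 = 345.8 + 98 + 135 = 578.8

Box B (578.8 points)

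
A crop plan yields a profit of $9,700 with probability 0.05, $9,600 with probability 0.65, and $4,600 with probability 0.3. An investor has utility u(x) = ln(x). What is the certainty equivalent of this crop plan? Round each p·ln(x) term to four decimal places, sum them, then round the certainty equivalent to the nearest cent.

E[u] = 0.05·ln(9700) + 0.65·ln(9600) + 0.3·ln(4600) = 0.4590 + 5.9602 + 2.5301 = 8.9493
CE = e^8.9493 ≈ 7702.50

$7,702.50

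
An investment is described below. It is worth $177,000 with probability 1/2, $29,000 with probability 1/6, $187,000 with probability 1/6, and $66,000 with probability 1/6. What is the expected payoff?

$135,500

EV = 1/2 × 177000 + 1/6 × 29000 + 1/6 × 187000 + 1/6 × 66000 = 88500 + 4833.3333 + 31166.6667 + 11000 = 135500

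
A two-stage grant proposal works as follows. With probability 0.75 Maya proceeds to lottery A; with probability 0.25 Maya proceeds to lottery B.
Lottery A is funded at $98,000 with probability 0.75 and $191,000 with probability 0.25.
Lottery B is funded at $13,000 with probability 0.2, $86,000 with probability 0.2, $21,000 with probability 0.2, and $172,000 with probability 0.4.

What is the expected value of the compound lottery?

EV(A) = 0.75 × 98000 + 0.25 × 191000 = 73500 + 47750 = 121250
EV(B) = 0.2 × 13000 + 0.2 × 86000 + 0.2 × 21000 + 0.4 × 172000 = 2600 + 17200 + 4200 + 68800 = 92800
Overall = 0.75 × 121250 + 0.25 × 92800 = 90937.5 + 23200 = 114137.5

$114,137.50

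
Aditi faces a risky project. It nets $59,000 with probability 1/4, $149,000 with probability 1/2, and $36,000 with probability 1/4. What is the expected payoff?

EV = 1/4 × 59000 + 1/2 × 149000 + 1/4 × 36000 = 14750 + 74500 + 9000 = 98250

$98,250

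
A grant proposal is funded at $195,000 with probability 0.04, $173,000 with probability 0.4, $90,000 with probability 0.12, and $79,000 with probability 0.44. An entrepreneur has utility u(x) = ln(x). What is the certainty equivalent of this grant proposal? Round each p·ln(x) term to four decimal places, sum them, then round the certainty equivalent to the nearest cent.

$113,834.40

E[u] = 0.04·ln(195000) + 0.4·ln(173000) + 0.12·ln(90000) + 0.44·ln(79000) = 0.4872 + 4.8244 + 1.3689 + 4.9620 = 11.6425
CE = e^11.6425 ≈ 113834.40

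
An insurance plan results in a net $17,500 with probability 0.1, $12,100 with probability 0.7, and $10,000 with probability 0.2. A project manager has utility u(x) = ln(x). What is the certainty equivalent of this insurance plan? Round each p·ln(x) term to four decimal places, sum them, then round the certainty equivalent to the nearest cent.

$12,085.96

E[u] = 0.1·ln(17500) + 0.7·ln(12100) + 0.2·ln(10000) = 0.9770 + 6.5807 + 1.8421 = 9.3998
CE = e^9.3998 ≈ 12085.96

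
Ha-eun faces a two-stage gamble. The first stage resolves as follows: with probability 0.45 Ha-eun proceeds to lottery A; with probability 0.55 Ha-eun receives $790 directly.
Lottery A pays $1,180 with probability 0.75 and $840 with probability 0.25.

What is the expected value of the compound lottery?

$927.25

EV(A) = 0.75 × 1180 + 0.25 × 840 = 885 + 210 = 1095
Branch B: 790 (certain)
Overall = 0.45 × 1095 + 0.55 × 790 = 492.75 + 434.5 = 927.25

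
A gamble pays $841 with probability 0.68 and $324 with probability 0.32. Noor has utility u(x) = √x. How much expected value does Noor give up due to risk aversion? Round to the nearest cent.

E[u] = 0.68·√841 + 0.32·√324 = 0.68·29 + 0.32·18 = 25.48
CE = (25.48)² = 649.2304
Risk premium = EV − CE = 675.56 − 649.2304 = 26.3296

$26.33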